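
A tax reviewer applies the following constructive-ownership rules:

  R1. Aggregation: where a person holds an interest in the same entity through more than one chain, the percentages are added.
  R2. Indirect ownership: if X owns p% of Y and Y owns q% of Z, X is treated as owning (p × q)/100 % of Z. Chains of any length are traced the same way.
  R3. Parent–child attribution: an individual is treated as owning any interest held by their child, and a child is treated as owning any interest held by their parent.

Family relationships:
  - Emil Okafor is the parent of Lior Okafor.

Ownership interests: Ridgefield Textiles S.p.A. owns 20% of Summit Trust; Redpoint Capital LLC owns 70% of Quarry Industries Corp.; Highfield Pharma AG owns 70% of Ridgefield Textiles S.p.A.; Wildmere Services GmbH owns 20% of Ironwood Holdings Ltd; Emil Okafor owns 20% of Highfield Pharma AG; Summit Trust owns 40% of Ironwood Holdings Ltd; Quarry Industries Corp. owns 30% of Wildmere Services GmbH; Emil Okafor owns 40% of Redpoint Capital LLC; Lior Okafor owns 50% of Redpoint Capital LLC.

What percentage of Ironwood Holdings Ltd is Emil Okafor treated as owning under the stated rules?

By parent–child attribution (R3), Emil Okafor is treated as also owning Lior Okafor's interest in Redpoint Capital LLC, giving 40% + 50% = 90%.
Chain via Highfield Pharma AG → Ridgefield Textiles S.p.A. → Summit Trust (R2): 20% × 70% × 20% × 40% = 1.12% of Ironwood Holdings Ltd.
Chain via Redpoint Capital LLC → Quarry Industries Corp. → Wildmere Services GmbH (R2): 90% × 70% × 30% × 20% = 3.78% of Ironwood Holdings Ltd.
Aggregating (R1): 1.12% + 3.78% = 4.9%.

4.9%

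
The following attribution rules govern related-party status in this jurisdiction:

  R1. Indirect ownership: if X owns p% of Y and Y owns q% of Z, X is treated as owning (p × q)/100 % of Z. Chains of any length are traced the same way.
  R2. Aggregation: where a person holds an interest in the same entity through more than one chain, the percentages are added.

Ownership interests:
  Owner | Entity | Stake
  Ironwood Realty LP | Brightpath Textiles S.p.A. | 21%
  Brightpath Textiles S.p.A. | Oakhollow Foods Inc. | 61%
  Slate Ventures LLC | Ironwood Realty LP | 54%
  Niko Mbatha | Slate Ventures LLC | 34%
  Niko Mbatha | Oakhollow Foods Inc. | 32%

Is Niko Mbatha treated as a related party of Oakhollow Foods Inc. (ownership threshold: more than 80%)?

Chain via Slate Ventures LLC → Ironwood Realty LP → Brightpath Textiles S.p.A. (R1): 34% × 54% × 21% × 61% = 2.351916% of Oakhollow Foods Inc.
Direct interest in Oakhollow Foods Inc: 32%.
Aggregating (R2): 2.351916% + 32% = 34.351916%.
34.351916% does not exceed the 80% threshold, so Niko is not a related party to Oakhollow Foods Inc.

No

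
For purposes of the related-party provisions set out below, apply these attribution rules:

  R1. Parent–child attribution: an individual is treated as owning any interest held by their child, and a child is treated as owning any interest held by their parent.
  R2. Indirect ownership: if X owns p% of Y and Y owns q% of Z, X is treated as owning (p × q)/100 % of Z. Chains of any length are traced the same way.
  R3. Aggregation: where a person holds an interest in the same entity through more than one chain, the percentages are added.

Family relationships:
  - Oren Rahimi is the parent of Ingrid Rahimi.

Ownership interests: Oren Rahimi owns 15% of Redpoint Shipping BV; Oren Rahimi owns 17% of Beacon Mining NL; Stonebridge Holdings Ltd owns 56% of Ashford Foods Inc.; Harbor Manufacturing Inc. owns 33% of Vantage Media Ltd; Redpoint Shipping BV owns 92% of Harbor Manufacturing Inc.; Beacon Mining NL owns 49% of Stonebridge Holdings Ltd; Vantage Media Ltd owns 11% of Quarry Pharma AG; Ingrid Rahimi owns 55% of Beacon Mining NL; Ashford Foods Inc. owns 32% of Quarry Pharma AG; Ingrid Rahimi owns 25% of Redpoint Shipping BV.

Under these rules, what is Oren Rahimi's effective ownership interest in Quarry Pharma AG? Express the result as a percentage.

By parent–child attribution (R1), Oren Rahimi is treated as also owning Ingrid Rahimi's interest in Redpoint Shipping BV, giving 15% + 25% = 40%.
By parent–child attribution (R1), Oren Rahimi is treated as also owning Ingrid Rahimi's interest in Beacon Mining NL, giving 17% + 55% = 72%.
Chain via Redpoint Shipping BV → Harbor Manufacturing Inc. → Vantage Media Ltd (R2): 40% × 92% × 33% × 11% = 1.33584% of Quarry Pharma AG.
Chain via Beacon Mining NL → Stonebridge Holdings Ltd → Ashford Foods Inc. (R2): 72% × 49% × 56% × 32% = 6.322176% of Quarry Pharma AG.
Aggregating (R3): 1.33584% + 6.322176% = 7.658016%.

7.658016%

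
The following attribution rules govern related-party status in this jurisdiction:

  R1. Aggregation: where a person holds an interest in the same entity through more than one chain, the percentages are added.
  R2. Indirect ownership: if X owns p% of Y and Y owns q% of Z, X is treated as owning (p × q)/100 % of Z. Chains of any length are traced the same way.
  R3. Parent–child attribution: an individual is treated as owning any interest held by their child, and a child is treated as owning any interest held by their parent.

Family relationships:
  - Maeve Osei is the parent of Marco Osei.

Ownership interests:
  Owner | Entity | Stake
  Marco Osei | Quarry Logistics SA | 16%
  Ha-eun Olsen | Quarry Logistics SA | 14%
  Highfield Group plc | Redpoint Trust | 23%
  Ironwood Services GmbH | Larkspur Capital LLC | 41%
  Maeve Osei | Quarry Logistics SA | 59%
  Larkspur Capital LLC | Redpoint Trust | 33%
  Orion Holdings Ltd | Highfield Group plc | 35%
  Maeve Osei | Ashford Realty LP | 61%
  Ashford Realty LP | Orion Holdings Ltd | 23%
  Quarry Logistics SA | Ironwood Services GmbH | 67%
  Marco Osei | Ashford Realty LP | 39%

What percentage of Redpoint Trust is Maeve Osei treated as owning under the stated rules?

8.650325%

By parent–child attribution (R3), Maeve Osei is treated as also owning Marco Osei's interest in Quarry Logistics SA, giving 59% + 16% = 75%.
By parent–child attribution (R3), Maeve Osei is treated as also owning Marco Osei's interest in Ashford Realty LP, giving 61% + 39% = 100%.
Chain via Quarry Logistics SA → Ironwood Services GmbH → Larkspur Capital LLC (R2): 75% × 67% × 41% × 33% = 6.798825% of Redpoint Trust.
Chain via Ashford Realty LP → Orion Holdings Ltd → Highfield Group plc (R2): 100% × 23% × 35% × 23% = 1.8515% of Redpoint Trust.
Aggregating (R1): 6.798825% + 1.8515% = 8.650325%.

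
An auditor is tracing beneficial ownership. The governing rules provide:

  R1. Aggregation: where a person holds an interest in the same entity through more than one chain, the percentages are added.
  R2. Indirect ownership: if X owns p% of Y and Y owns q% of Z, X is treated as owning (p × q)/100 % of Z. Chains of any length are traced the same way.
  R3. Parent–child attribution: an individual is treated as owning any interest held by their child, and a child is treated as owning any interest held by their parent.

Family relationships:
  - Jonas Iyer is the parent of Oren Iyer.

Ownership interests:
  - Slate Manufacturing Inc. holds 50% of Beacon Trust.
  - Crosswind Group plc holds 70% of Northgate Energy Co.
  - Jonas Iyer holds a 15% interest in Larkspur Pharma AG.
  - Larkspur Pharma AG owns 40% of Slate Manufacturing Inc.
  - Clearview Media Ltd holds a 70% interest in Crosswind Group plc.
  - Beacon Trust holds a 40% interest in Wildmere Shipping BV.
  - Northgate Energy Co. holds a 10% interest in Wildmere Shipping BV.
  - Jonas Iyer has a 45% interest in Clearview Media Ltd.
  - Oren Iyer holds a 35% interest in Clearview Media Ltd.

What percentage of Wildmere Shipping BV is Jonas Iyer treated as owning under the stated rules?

By parent–child attribution (R3), Jonas Iyer is treated as also owning Oren Iyer's interest in Clearview Media Ltd, giving 45% + 35% = 80%.
Chain via Clearview Media Ltd → Crosswind Group plc → Northgate Energy Co. (R2): 80% × 70% × 70% × 10% = 3.92% of Wildmere Shipping BV.
Chain via Larkspur Pharma AG → Slate Manufacturing Inc. → Beacon Trust (R2): 15% × 40% × 50% × 40% = 1.2% of Wildmere Shipping BV.
Aggregating (R1): 3.92% + 1.2% = 5.12%.

5.12%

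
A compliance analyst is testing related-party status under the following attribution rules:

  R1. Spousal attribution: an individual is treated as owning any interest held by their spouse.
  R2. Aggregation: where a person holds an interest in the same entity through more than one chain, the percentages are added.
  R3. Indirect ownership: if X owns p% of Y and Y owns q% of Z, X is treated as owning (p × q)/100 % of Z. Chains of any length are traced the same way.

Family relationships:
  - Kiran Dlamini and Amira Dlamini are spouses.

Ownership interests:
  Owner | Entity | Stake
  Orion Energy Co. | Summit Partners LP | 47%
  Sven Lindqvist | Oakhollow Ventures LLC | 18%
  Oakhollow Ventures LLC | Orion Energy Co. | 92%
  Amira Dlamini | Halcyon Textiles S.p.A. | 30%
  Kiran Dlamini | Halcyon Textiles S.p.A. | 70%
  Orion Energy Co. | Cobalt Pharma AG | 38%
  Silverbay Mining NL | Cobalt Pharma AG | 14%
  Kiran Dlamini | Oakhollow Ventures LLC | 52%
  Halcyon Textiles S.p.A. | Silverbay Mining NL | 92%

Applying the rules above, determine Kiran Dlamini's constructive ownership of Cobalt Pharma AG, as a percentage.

31.0592%

By spousal attribution (R1), Kiran Dlamini is treated as also owning Amira Dlamini's interest in Halcyon Textiles S.p.A, giving 70% + 30% = 100%.
Chain via Halcyon Textiles S.p.A. → Silverbay Mining NL (R3): 100% × 92% × 14% = 12.88% of Cobalt Pharma AG.
Chain via Oakhollow Ventures LLC → Orion Energy Co. (R3): 52% × 92% × 38% = 18.1792% of Cobalt Pharma AG.
Aggregating (R2): 12.88% + 18.1792% = 31.0592%.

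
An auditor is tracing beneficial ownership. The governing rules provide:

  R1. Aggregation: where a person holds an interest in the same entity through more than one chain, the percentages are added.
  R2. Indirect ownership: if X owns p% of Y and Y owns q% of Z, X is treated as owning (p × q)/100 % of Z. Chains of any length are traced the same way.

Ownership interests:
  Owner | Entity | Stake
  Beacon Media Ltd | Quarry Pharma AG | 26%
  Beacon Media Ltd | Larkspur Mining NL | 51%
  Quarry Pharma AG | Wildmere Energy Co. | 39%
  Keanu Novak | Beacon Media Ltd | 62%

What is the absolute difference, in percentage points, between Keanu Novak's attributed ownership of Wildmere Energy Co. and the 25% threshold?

18.7132

Chain via Beacon Media Ltd → Quarry Pharma AG (R2): 62% × 26% × 39% = 6.2868% of Wildmere Energy Co.
6.2868% falls short of the 25% threshold by 18.7132 percentage points.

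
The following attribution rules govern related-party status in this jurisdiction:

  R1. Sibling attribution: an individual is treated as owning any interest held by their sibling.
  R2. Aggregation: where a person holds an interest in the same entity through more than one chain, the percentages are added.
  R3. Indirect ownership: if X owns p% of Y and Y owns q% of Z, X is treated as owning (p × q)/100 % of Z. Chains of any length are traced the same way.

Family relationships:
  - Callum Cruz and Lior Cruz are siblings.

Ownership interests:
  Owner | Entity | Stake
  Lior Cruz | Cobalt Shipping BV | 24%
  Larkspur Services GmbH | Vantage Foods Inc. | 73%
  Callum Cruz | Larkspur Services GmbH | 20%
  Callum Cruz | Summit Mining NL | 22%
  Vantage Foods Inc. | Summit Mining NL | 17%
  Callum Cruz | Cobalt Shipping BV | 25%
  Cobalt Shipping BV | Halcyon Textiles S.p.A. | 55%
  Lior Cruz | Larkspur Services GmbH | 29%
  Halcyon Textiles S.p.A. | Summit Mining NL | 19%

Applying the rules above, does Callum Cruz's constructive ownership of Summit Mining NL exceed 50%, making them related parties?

By sibling attribution (R1), Callum Cruz is treated as also owning Lior Cruz's interest in Larkspur Services GmbH, giving 20% + 29% = 49%.
By sibling attribution (R1), Callum Cruz is treated as also owning Lior Cruz's interest in Cobalt Shipping BV, giving 25% + 24% = 49%.
Chain via Larkspur Services GmbH → Vantage Foods Inc. (R3): 49% × 73% × 17% = 6.0809% of Summit Mining NL.
Chain via Cobalt Shipping BV → Halcyon Textiles S.p.A. (R3): 49% × 55% × 19% = 5.1205% of Summit Mining NL.
Direct interest in Summit Mining NL: 22%.
Aggregating (R2): 6.0809% + 5.1205% + 22% = 33.2014%.
33.2014% does not exceed the 50% threshold, so Callum is not a related party to Summit Mining NL.

No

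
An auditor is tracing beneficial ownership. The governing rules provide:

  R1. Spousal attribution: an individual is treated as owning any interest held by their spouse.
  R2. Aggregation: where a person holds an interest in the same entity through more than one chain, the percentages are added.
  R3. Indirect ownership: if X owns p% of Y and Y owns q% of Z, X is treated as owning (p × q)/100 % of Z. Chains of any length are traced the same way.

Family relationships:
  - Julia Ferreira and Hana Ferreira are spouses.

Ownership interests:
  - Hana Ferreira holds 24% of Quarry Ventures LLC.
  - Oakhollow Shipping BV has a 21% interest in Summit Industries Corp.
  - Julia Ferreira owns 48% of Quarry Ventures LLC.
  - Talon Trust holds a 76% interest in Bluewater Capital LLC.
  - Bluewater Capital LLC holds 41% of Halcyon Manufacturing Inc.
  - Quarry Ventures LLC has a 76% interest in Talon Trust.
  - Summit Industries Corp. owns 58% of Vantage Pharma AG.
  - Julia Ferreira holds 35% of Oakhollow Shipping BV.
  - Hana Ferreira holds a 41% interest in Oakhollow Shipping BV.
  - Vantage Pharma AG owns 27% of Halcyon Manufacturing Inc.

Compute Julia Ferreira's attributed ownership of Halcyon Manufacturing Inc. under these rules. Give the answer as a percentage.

19.550088%

By spousal attribution (R1), Julia Ferreira is treated as also owning Hana Ferreira's interest in Quarry Ventures LLC, giving 48% + 24% = 72%.
By spousal attribution (R1), Julia Ferreira is treated as also owning Hana Ferreira's interest in Oakhollow Shipping BV, giving 35% + 41% = 76%.
Chain via Quarry Ventures LLC → Talon Trust → Bluewater Capital LLC (R3): 72% × 76% × 76% × 41% = 17.050752% of Halcyon Manufacturing Inc.
Chain via Oakhollow Shipping BV → Summit Industries Corp. → Vantage Pharma AG (R3): 76% × 21% × 58% × 27% = 2.499336% of Halcyon Manufacturing Inc.
Aggregating (R2): 17.050752% + 2.499336% = 19.550088%.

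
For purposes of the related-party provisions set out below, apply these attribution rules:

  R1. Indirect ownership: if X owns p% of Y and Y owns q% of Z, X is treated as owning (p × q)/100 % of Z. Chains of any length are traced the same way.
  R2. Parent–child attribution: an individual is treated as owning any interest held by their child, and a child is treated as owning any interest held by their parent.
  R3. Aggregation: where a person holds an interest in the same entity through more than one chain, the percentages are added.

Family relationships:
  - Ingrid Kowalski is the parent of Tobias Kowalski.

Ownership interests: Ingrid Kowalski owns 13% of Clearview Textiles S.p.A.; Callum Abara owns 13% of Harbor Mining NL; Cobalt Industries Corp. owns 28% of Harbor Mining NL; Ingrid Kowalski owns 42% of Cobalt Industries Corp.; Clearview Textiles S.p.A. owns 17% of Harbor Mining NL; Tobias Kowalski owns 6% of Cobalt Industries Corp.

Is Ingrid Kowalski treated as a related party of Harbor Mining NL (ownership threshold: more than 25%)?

By parent–child attribution (R2), Ingrid Kowalski is treated as also owning Tobias Kowalski's interest in Cobalt Industries Corp, giving 42% + 6% = 48%.
Chain via Clearview Textiles S.p.A. (R1): 13% × 17% = 2.21% of Harbor Mining NL.
Chain via Cobalt Industries Corp. (R1): 48% × 28% = 13.44% of Harbor Mining NL.
Aggregating (R3): 2.21% + 13.44% = 15.65%.
15.65% does not exceed the 25% threshold, so Ingrid is not a related party to Harbor Mining NL.

No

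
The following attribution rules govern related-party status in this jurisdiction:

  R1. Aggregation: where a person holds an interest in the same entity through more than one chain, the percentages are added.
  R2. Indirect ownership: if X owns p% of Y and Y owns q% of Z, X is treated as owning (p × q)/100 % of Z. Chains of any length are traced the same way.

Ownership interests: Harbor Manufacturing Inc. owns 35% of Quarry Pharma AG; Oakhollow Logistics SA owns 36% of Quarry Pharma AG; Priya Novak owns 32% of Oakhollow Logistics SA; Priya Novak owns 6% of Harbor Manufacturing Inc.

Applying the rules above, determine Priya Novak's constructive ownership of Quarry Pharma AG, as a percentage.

Chain via Harbor Manufacturing Inc. (R2): 6% × 35% = 2.1% of Quarry Pharma AG.
Chain via Oakhollow Logistics SA (R2): 32% × 36% = 11.52% of Quarry Pharma AG.
Aggregating (R1): 2.1% + 11.52% = 13.62%.

13.62%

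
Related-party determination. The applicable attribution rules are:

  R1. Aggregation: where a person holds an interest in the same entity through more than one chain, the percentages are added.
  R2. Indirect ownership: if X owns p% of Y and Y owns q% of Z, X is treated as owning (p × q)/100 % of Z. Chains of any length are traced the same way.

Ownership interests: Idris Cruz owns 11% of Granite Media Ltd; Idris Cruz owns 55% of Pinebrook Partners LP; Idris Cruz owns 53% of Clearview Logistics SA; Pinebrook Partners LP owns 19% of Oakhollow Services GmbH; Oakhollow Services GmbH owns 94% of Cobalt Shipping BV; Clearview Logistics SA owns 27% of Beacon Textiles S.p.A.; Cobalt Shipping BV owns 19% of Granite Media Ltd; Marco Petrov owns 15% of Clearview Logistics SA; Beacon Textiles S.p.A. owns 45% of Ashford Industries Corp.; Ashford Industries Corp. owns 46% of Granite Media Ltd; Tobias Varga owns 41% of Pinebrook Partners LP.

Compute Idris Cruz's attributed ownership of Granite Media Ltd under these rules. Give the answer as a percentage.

15.82854%

Chain via Clearview Logistics SA → Beacon Textiles S.p.A. → Ashford Industries Corp. (R2): 53% × 27% × 45% × 46% = 2.96217% of Granite Media Ltd.
Chain via Pinebrook Partners LP → Oakhollow Services GmbH → Cobalt Shipping BV (R2): 55% × 19% × 94% × 19% = 1.86637% of Granite Media Ltd.
Direct interest in Granite Media Ltd: 11%.
Aggregating (R1): 2.96217% + 1.86637% + 11% = 15.82854%.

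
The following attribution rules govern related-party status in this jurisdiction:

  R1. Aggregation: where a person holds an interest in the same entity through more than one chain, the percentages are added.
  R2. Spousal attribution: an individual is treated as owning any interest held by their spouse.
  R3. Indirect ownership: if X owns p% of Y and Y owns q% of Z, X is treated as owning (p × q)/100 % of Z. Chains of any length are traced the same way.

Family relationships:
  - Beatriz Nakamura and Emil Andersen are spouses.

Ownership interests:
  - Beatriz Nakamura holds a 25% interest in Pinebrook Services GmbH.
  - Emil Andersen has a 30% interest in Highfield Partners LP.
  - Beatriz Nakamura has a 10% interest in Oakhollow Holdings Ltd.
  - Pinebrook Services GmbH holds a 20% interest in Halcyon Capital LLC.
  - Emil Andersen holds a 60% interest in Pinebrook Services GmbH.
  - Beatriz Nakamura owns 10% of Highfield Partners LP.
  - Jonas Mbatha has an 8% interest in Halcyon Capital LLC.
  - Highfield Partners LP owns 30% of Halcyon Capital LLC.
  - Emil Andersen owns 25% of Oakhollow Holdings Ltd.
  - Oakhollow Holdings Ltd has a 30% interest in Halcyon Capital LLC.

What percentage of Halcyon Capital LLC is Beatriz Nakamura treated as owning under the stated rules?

By spousal attribution (R2), Beatriz Nakamura is treated as also owning Emil Andersen's interest in Highfield Partners LP, giving 10% + 30% = 40%.
By spousal attribution (R2), Beatriz Nakamura is treated as also owning Emil Andersen's interest in Pinebrook Services GmbH, giving 25% + 60% = 85%.
By spousal attribution (R2), Beatriz Nakamura is treated as also owning Emil Andersen's interest in Oakhollow Holdings Ltd, giving 10% + 25% = 35%.
Chain via Highfield Partners LP (R3): 40% × 30% = 12% of Halcyon Capital LLC.
Chain via Pinebrook Services GmbH (R3): 85% × 20% = 17% of Halcyon Capital LLC.
Chain via Oakhollow Holdings Ltd (R3): 35% × 30% = 10.5% of Halcyon Capital LLC.
Aggregating (R1): 12% + 17% + 10.5% = 39.5%.

39.5%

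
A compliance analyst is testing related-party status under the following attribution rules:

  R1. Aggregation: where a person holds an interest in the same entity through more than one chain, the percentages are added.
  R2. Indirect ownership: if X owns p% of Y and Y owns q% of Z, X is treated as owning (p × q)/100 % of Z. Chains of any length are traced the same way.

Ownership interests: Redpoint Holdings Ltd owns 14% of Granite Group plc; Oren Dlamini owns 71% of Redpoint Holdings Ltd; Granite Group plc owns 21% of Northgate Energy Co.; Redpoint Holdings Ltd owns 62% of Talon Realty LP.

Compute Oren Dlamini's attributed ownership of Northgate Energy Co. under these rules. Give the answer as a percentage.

2.0874%

Chain via Redpoint Holdings Ltd → Granite Group plc (R2): 71% × 14% × 21% = 2.0874% of Northgate Energy Co.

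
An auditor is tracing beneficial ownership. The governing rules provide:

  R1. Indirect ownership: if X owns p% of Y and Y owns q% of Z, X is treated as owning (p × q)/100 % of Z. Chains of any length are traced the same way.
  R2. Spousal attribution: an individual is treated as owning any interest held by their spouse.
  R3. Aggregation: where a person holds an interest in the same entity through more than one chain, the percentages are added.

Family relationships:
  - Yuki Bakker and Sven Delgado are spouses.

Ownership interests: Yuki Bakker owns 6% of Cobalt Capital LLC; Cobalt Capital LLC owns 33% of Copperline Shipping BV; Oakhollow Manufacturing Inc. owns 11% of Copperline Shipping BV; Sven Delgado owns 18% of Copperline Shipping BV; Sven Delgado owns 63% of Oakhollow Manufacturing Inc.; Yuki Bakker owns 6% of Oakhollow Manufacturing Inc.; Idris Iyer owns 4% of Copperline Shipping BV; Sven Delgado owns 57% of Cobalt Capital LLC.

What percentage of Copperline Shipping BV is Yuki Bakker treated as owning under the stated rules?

46.38%

By spousal attribution (R2), Yuki Bakker is treated as also owning Sven Delgado's interest in Oakhollow Manufacturing Inc, giving 6% + 63% = 69%.
By spousal attribution (R2), Yuki Bakker is treated as also owning Sven Delgado's interest in Cobalt Capital LLC, giving 6% + 57% = 63%.
By spousal attribution (R2), Yuki Bakker is treated as owning Sven Delgado's 18% interest in Copperline Shipping BV.
Chain via Oakhollow Manufacturing Inc. (R1): 69% × 11% = 7.59% of Copperline Shipping BV.
Chain via Cobalt Capital LLC (R1): 63% × 33% = 20.79% of Copperline Shipping BV.
Direct interest in Copperline Shipping BV: 18%.
Aggregating (R3): 7.59% + 20.79% + 18% = 46.38%.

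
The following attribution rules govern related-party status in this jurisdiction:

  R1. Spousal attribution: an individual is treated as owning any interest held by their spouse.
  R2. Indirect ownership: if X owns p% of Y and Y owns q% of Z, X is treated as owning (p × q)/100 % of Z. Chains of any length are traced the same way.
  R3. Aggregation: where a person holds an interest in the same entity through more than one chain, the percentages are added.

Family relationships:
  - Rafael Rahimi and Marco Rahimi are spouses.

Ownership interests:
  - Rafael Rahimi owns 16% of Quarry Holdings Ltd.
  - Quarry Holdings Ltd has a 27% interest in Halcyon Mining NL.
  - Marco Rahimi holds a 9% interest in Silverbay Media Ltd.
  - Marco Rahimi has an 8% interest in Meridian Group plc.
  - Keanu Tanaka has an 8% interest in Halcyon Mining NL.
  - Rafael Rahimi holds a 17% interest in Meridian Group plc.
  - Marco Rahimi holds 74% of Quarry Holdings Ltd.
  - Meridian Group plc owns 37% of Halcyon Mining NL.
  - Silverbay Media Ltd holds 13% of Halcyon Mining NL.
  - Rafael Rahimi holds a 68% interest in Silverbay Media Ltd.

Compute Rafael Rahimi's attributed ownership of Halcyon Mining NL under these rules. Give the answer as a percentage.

By spousal attribution (R1), Rafael Rahimi is treated as also owning Marco Rahimi's interest in Silverbay Media Ltd, giving 68% + 9% = 77%.
By spousal attribution (R1), Rafael Rahimi is treated as also owning Marco Rahimi's interest in Meridian Group plc, giving 17% + 8% = 25%.
By spousal attribution (R1), Rafael Rahimi is treated as also owning Marco Rahimi's interest in Quarry Holdings Ltd, giving 16% + 74% = 90%.
Chain via Silverbay Media Ltd (R2): 77% × 13% = 10.01% of Halcyon Mining NL.
Chain via Meridian Group plc (R2): 25% × 37% = 9.25% of Halcyon Mining NL.
Chain via Quarry Holdings Ltd (R2): 90% × 27% = 24.3% of Halcyon Mining NL.
Aggregating (R3): 10.01% + 9.25% + 24.3% = 43.56%.

43.56%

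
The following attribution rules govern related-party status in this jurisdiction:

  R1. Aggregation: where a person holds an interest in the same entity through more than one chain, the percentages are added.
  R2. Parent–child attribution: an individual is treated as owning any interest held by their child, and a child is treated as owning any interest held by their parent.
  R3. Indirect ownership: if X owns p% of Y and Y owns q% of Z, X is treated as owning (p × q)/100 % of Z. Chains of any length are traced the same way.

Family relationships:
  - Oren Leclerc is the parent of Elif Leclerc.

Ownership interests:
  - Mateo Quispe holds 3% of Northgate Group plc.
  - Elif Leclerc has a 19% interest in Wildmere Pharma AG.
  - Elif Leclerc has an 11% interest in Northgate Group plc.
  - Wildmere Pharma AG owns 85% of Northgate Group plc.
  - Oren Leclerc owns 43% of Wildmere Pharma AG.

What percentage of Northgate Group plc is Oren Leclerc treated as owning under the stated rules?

By parent–child attribution (R2), Oren Leclerc is treated as also owning Elif Leclerc's interest in Wildmere Pharma AG, giving 43% + 19% = 62%.
By parent–child attribution (R2), Oren Leclerc is treated as owning Elif Leclerc's 11% interest in Northgate Group plc.
Chain via Wildmere Pharma AG (R3): 62% × 85% = 52.7% of Northgate Group plc.
Direct interest in Northgate Group plc: 11%.
Aggregating (R1): 52.7% + 11% = 63.7%.

63.7%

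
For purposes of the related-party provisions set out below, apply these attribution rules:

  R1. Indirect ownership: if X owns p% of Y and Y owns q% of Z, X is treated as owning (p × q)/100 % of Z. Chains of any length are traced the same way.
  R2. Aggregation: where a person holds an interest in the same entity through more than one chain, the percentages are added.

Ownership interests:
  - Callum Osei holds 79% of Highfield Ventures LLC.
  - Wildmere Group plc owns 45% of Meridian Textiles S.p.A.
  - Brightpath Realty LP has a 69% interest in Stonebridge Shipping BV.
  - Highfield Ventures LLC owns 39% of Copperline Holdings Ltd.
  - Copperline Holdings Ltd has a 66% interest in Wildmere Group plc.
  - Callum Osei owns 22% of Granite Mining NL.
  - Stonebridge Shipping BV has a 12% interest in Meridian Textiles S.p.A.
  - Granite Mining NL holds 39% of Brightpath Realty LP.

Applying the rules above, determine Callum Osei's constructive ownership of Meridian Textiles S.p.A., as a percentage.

Chain via Granite Mining NL → Brightpath Realty LP → Stonebridge Shipping BV (R1): 22% × 39% × 69% × 12% = 0.710424% of Meridian Textiles S.p.A.
Chain via Highfield Ventures LLC → Copperline Holdings Ltd → Wildmere Group plc (R1): 79% × 39% × 66% × 45% = 9.15057% of Meridian Textiles S.p.A.
Aggregating (R2): 0.710424% + 9.15057% = 9.860994%.

9.860994%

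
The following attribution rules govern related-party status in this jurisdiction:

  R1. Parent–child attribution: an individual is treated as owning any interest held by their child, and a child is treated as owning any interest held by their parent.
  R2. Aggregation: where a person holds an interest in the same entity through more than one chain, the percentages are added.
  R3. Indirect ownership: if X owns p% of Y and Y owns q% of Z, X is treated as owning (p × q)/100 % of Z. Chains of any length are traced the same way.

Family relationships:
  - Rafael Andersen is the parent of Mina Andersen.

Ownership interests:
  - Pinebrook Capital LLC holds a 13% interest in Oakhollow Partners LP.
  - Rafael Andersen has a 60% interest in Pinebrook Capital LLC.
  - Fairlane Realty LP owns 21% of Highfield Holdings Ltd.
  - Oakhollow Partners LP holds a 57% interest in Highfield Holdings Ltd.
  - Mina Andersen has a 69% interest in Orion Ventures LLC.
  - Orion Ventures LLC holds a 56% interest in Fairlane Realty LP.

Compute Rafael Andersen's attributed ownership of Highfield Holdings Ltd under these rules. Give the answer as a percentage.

By parent–child attribution (R1), Rafael Andersen is treated as owning Mina Andersen's 69% interest in Orion Ventures LLC.
Chain via Pinebrook Capital LLC → Oakhollow Partners LP (R3): 60% × 13% × 57% = 4.446% of Highfield Holdings Ltd.
Chain via Orion Ventures LLC → Fairlane Realty LP (R3): 69% × 56% × 21% = 8.1144% of Highfield Holdings Ltd.
Aggregating (R2): 4.446% + 8.1144% = 12.5604%.

12.5604%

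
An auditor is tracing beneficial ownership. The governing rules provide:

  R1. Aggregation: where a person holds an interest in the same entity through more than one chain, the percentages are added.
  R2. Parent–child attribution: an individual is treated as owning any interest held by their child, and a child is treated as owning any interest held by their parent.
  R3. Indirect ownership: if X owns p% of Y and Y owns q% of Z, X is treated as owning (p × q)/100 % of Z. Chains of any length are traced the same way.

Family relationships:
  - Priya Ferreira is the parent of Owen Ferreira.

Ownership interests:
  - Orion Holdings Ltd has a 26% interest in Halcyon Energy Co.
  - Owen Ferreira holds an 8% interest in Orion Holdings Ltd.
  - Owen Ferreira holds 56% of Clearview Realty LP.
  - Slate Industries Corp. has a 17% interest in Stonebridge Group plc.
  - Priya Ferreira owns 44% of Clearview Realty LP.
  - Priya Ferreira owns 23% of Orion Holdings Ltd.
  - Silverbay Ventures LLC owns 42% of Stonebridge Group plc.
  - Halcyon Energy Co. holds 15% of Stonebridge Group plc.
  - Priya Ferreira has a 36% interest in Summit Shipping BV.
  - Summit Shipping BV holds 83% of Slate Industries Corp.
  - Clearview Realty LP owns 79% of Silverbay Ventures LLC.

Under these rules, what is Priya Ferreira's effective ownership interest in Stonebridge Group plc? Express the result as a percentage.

By parent–child attribution (R2), Priya Ferreira is treated as also owning Owen Ferreira's interest in Clearview Realty LP, giving 44% + 56% = 100%.
By parent–child attribution (R2), Priya Ferreira is treated as also owning Owen Ferreira's interest in Orion Holdings Ltd, giving 23% + 8% = 31%.
Chain via Summit Shipping BV → Slate Industries Corp. (R3): 36% × 83% × 17% = 5.0796% of Stonebridge Group plc.
Chain via Clearview Realty LP → Silverbay Ventures LLC (R3): 100% × 79% × 42% = 33.18% of Stonebridge Group plc.
Chain via Orion Holdings Ltd → Halcyon Energy Co. (R3): 31% × 26% × 15% = 1.209% of Stonebridge Group plc.
Aggregating (R1): 5.0796% + 33.18% + 1.209% = 39.4686%.

39.4686%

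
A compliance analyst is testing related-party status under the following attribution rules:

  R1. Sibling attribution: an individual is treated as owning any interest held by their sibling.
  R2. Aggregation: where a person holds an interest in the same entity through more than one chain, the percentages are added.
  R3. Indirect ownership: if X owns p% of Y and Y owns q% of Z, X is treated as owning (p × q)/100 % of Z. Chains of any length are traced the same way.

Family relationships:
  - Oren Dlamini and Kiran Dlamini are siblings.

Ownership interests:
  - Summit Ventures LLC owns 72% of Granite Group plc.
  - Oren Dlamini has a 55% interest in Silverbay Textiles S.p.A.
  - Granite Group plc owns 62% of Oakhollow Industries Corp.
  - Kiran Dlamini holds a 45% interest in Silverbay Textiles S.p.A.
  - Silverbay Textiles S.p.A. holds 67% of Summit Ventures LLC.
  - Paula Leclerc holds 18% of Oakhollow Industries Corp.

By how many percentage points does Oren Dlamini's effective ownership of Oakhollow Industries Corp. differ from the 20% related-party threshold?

9.9088

By sibling attribution (R1), Oren Dlamini is treated as also owning Kiran Dlamini's interest in Silverbay Textiles S.p.A, giving 55% + 45% = 100%.
Chain via Silverbay Textiles S.p.A. → Summit Ventures LLC → Granite Group plc (R3): 100% × 67% × 72% × 62% = 29.9088% of Oakhollow Industries Corp.
29.9088% exceeds the 20% threshold by 9.9088 percentage points.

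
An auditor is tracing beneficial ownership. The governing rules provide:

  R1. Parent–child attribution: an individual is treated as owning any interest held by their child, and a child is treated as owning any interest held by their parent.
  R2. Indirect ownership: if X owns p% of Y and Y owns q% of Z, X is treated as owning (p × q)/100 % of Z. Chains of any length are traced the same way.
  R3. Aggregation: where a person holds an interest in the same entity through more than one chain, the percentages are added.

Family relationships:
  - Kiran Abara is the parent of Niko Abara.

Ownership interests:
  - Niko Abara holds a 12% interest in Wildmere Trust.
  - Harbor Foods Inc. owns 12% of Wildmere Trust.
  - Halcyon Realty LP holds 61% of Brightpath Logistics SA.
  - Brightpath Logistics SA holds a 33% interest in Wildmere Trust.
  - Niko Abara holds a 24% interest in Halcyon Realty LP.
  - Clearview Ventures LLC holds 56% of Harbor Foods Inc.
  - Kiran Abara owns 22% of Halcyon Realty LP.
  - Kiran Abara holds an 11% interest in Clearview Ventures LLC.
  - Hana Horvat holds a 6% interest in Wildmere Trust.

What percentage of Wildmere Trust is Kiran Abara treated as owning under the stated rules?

By parent–child attribution (R1), Kiran Abara is treated as also owning Niko Abara's interest in Halcyon Realty LP, giving 22% + 24% = 46%.
By parent–child attribution (R1), Kiran Abara is treated as owning Niko Abara's 12% interest in Wildmere Trust.
Chain via Clearview Ventures LLC → Harbor Foods Inc. (R2): 11% × 56% × 12% = 0.7392% of Wildmere Trust.
Chain via Halcyon Realty LP → Brightpath Logistics SA (R2): 46% × 61% × 33% = 9.2598% of Wildmere Trust.
Direct interest in Wildmere Trust: 12%.
Aggregating (R3): 0.7392% + 9.2598% + 12% = 21.999%.

21.999%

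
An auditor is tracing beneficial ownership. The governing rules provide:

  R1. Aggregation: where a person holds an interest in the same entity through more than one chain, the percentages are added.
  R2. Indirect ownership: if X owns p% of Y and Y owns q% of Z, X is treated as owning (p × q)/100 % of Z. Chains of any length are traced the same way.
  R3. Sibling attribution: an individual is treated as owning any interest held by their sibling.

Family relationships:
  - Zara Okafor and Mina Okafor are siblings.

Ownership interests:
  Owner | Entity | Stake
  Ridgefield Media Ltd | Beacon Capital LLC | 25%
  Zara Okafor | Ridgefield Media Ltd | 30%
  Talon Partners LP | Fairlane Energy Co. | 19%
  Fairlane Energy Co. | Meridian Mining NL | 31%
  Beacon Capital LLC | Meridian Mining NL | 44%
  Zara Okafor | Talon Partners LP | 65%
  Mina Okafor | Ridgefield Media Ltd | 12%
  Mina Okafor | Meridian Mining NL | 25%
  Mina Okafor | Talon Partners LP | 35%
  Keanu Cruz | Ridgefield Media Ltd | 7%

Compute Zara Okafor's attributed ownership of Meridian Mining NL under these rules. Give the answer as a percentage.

By sibling attribution (R3), Zara Okafor is treated as also owning Mina Okafor's interest in Ridgefield Media Ltd, giving 30% + 12% = 42%.
By sibling attribution (R3), Zara Okafor is treated as also owning Mina Okafor's interest in Talon Partners LP, giving 65% + 35% = 100%.
By sibling attribution (R3), Zara Okafor is treated as owning Mina Okafor's 25% interest in Meridian Mining NL.
Chain via Ridgefield Media Ltd → Beacon Capital LLC (R2): 42% × 25% × 44% = 4.62% of Meridian Mining NL.
Chain via Talon Partners LP → Fairlane Energy Co. (R2): 100% × 19% × 31% = 5.89% of Meridian Mining NL.
Direct interest in Meridian Mining NL: 25%.
Aggregating (R1): 4.62% + 5.89% + 25% = 35.51%.

35.51%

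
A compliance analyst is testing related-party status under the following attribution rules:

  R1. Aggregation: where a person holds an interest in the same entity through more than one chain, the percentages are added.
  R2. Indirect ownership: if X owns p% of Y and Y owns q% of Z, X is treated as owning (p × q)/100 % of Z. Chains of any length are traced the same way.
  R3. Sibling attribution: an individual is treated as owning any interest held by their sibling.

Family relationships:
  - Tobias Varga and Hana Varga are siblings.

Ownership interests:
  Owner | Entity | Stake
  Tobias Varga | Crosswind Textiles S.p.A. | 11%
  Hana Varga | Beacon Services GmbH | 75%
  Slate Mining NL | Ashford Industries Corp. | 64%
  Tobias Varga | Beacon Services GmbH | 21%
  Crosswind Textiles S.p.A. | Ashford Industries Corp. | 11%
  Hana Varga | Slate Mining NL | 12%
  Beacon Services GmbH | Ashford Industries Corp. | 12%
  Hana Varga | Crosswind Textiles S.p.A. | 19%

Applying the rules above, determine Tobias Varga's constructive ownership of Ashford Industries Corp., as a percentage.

By sibling attribution (R3), Tobias Varga is treated as also owning Hana Varga's interest in Beacon Services GmbH, giving 21% + 75% = 96%.
By sibling attribution (R3), Tobias Varga is treated as also owning Hana Varga's interest in Crosswind Textiles S.p.A, giving 11% + 19% = 30%.
By sibling attribution (R3), Tobias Varga is treated as owning Hana Varga's 12% interest in Slate Mining NL.
Chain via Beacon Services GmbH (R2): 96% × 12% = 11.52% of Ashford Industries Corp.
Chain via Crosswind Textiles S.p.A. (R2): 30% × 11% = 3.3% of Ashford Industries Corp.
Chain via Slate Mining NL (R2): 12% × 64% = 7.68% of Ashford Industries Corp.
Aggregating (R1): 11.52% + 3.3% + 7.68% = 22.5%.

22.5%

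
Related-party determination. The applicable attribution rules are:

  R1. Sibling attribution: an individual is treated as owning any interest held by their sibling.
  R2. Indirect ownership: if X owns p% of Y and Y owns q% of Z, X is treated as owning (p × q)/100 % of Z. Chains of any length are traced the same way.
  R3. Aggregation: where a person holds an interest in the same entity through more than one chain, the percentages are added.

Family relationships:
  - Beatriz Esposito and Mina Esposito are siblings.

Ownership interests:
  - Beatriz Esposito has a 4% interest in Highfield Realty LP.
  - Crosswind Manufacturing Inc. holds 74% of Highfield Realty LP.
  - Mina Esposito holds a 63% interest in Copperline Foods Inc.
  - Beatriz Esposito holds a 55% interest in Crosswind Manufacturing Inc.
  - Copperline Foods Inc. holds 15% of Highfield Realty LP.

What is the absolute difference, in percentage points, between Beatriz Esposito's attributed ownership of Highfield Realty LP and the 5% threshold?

49.15

By sibling attribution (R1), Beatriz Esposito is treated as owning Mina Esposito's 63% interest in Copperline Foods Inc.
Chain via Crosswind Manufacturing Inc. (R2): 55% × 74% = 40.7% of Highfield Realty LP.
Direct interest in Highfield Realty LP: 4%.
Chain via Copperline Foods Inc. (R2): 63% × 15% = 9.45% of Highfield Realty LP.
Aggregating (R3): 40.7% + 4% + 9.45% = 54.15%.
54.15% exceeds the 5% threshold by 49.15 percentage points.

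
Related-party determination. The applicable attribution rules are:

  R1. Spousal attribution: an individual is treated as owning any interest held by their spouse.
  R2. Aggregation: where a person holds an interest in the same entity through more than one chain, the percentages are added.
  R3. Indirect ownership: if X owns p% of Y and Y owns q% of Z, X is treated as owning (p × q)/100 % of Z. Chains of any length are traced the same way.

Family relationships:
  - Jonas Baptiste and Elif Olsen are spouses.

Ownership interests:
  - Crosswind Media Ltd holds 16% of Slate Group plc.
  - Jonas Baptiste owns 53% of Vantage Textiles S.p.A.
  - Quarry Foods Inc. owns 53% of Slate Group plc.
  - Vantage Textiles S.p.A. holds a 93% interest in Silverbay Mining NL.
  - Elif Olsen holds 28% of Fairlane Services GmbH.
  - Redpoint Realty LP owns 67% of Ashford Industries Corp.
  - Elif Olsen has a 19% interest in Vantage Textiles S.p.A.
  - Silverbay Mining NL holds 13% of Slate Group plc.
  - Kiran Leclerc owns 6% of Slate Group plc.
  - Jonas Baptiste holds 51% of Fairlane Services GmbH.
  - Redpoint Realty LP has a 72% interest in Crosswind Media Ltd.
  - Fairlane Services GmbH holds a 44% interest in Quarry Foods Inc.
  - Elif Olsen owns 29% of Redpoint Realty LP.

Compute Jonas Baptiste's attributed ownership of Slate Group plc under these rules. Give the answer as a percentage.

By spousal attribution (R1), Jonas Baptiste is treated as also owning Elif Olsen's interest in Fairlane Services GmbH, giving 51% + 28% = 79%.
By spousal attribution (R1), Jonas Baptiste is treated as also owning Elif Olsen's interest in Vantage Textiles S.p.A, giving 53% + 19% = 72%.
By spousal attribution (R1), Jonas Baptiste is treated as owning Elif Olsen's 29% interest in Redpoint Realty LP.
Chain via Fairlane Services GmbH → Quarry Foods Inc. (R3): 79% × 44% × 53% = 18.4228% of Slate Group plc.
Chain via Vantage Textiles S.p.A. → Silverbay Mining NL (R3): 72% × 93% × 13% = 8.7048% of Slate Group plc.
Chain via Redpoint Realty LP → Crosswind Media Ltd (R3): 29% × 72% × 16% = 3.3408% of Slate Group plc.
Aggregating (R2): 18.4228% + 8.7048% + 3.3408% = 30.4684%.

30.4684%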